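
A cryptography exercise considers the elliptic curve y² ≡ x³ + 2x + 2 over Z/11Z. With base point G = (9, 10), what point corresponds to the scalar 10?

Repeated addition: build up to 10G.
2G: tangent at (9, 10): λ = (3·9² + 2)/(2·10) ≡ 3/9. 9⁻¹ ≡ 5 (mod 11) since 9·5 = 45 ≡ 1, so λ ≡ 3·5 ≡ 4.
  x = λ² - 9 - 9 = 16 - 18 ≡ 9; y = λ·(9 - 9) - 10 ≡ 1. → (9, 1)
3G: (9, 1) + (9, 10): same x and y₁ ≡ -y₂, so the sum is ∞.
4G: ∞ + (9, 10) = (9, 10) (identity).
5G: tangent at (9, 10): λ = (3·9² + 2)/(2·10) ≡ 3/9. 9⁻¹ ≡ 5 (mod 11), so λ ≡ 3·5 ≡ 4.
  x = λ² - 9 - 9 = 16 - 18 ≡ 9; y = λ·(9 - 9) - 10 ≡ 1. → (9, 1)
6G: (9, 1) + (9, 10): same x and y₁ ≡ -y₂, so the sum is ∞.
7G: ∞ + (9, 10) = (9, 10) (identity).
8G: tangent at (9, 10): λ = (3·9² + 2)/(2·10) ≡ 3/9. 9⁻¹ ≡ 5 (mod 11) since 9·5 = 45 ≡ 1, so λ ≡ 3·5 ≡ 4.
  x = λ² - 9 - 9 = 16 - 18 ≡ 9; y = λ·(9 - 9) - 10 ≡ 1. → (9, 1)
9G: (9, 1) + (9, 10): same x and y₁ ≡ -y₂, so the sum is ∞.
10G: ∞ + (9, 10) = (9, 10) (identity).

(9, 10)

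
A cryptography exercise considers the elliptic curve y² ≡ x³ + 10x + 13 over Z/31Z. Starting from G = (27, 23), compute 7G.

Double-and-add on 7 = (111)₂. Start with G = (27, 23) for the leading 1-bit.
double: tangent at (27, 23): λ = (3·27² + 10)/(2·23) ≡ 27/15. 15⁻¹ ≡ 29 (mod 31), so λ ≡ 27·29 ≡ 8.
  x = λ² - 27 - 27 = 64 - 54 ≡ 10; y = λ·(27 - 10) - 23 ≡ 20. → (10, 20)
add G: (10, 20) + (27, 23). λ = (23 - 20)/(27 - 10) ≡ 3/17 mod 31. 17⁻¹ ≡ 11 (mod 31), so λ ≡ 2.
  x = λ² - 10 - 27 = 4 - 37 ≡ 29; y = λ·(10 - 29) - 20 ≡ 4. → (29, 4)
double: tangent at (29, 4): λ = (3·29² + 10)/(2·4) ≡ 22/8. 8⁻¹ ≡ 4 (mod 31) since 8·4 = 32 ≡ 1, so λ ≡ 22·4 ≡ 26.
  x = λ² - 29 - 29 = 676 - 58 ≡ 29; y = λ·(29 - 29) - 4 ≡ 27. → (29, 27)
add G: (29, 27) + (27, 23). λ = (23 - 27)/(27 - 29) ≡ 27/29 mod 31. 29⁻¹ ≡ 15 (mod 31) since 29·15 = 435 ≡ 1, so λ ≡ 2.
  x = λ² - 29 - 27 = 4 - 56 ≡ 10; y = λ·(29 - 10) - 27 ≡ 11. → (10, 11)

(10, 11)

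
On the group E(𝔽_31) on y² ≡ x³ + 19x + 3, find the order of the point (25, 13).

4

2P: tangent at (25, 13): λ = (3·25² + 19)/(2·13) ≡ 3/26. 26⁻¹ ≡ 6 (mod 31), so λ ≡ 3·6 ≡ 18.
  x = λ² - 25 - 25 = 324 - 50 ≡ 26; y = λ·(25 - 26) - 13 ≡ 0. → (26, 0)
3P: (26, 0) + (25, 13). λ = (13 - 0)/(25 - 26) ≡ 13/30 mod 31. 30⁻¹ ≡ 30 (mod 31), so λ ≡ 18.
  x = λ² - 26 - 25 = 324 - 51 ≡ 25; y = λ·(26 - 25) - 0 ≡ 18. → (25, 18)
4P: (25, 18) + (25, 13): same x and y₁ ≡ -y₂, so the sum is O.
4P = O, so the order is 4.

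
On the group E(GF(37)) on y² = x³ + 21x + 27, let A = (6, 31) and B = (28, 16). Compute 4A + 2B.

First 4A:
Double-and-add on 4 = (100)₂. Start with A = (6, 31) for the leading 1-bit.
double: tangent at (6, 31): λ = (3·6² + 21)/(2·31) ≡ 18/25. 25⁻¹ ≡ 3 (mod 37) since 25·3 = 75 ≡ 1, so λ ≡ 18·3 ≡ 17.
  x = λ² - 6 - 6 = 289 - 12 ≡ 18; y = λ·(6 - 18) - 31 ≡ 24. → (18, 24)
double: tangent at (18, 24): λ = (3·18² + 21)/(2·24) ≡ 31/11. 11⁻¹ ≡ 27 (mod 37), so λ ≡ 31·27 ≡ 23.
  x = λ² - 18 - 18 = 529 - 36 ≡ 12; y = λ·(18 - 12) - 24 ≡ 3. → (12, 3)
4A = (12, 3).
Next 2B:
Repeated addition: build up to 2B.
2B: tangent at (28, 16): λ = (3·28² + 21)/(2·16) ≡ 5/32. 32⁻¹ ≡ 22 (mod 37), so λ ≡ 5·22 ≡ 36.
  x = λ² - 28 - 28 = 1296 - 56 ≡ 19; y = λ·(28 - 19) - 16 ≡ 12. → (19, 12)
2B = (19, 12).
Finally 4A + 2B:
(12, 3) + (19, 12). λ = (12 - 3)/(19 - 12) ≡ 9/7 mod 37. 7⁻¹ ≡ 16 (mod 37), so λ ≡ 33.
  x = λ² - 12 - 19 = 1089 - 31 ≡ 22; y = λ·(12 - 22) - 3 ≡ 0. → (22, 0)

(22, 0)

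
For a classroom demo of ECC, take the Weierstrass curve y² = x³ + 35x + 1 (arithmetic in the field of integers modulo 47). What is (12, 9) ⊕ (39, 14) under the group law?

(46, 23)

(12, 9) + (39, 14). λ = (14 - 9)/(39 - 12) ≡ 5/27 mod 47. 27⁻¹ ≡ 7 (mod 47), so λ ≡ 35.
  x = λ² - 12 - 39 = 1225 - 51 ≡ 46; y = λ·(12 - 46) - 9 ≡ 23. → (46, 23)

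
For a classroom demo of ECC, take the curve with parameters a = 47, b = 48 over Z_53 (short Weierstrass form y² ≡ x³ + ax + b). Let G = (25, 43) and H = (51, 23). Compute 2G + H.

(5, 14)

First 2G:
Repeated addition: build up to 2G.
2G: tangent at (25, 43): λ = (3·25² + 47)/(2·43) ≡ 14/33. 33⁻¹ ≡ 45 (mod 53), so λ ≡ 14·45 ≡ 47.
  x = λ² - 25 - 25 = 2209 - 50 ≡ 39; y = λ·(25 - 39) - 43 ≡ 41. → (39, 41)
2G = (39, 41).
Finally 2G + H:
(39, 41) + (51, 23). λ = (23 - 41)/(51 - 39) ≡ 35/12 mod 53. 12⁻¹ ≡ 31 (mod 53) since 12·31 = 372 ≡ 1, so λ ≡ 25.
  x = λ² - 39 - 51 = 625 - 90 ≡ 5; y = λ·(39 - 5) - 41 ≡ 14. → (5, 14)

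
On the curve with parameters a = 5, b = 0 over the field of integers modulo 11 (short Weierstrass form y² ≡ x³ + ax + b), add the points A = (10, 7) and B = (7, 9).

(10, 7) + (7, 9). λ = (9 - 7)/(7 - 10) ≡ 2/8 mod 11. 8⁻¹ ≡ 7 (mod 11), so λ ≡ 3.
  x = λ² - 10 - 7 = 9 - 17 ≡ 3; y = λ·(10 - 3) - 7 ≡ 3. → (3, 3)

(3, 3)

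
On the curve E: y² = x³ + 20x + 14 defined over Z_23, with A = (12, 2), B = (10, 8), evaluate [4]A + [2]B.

(10, 8)

First 4A:
Double-and-add on 4 = (100)₂. Start with A = (12, 2) for the leading 1-bit.
double: tangent at (12, 2): λ = (3·12² + 20)/(2·2) ≡ 15/4. 4⁻¹ ≡ 6 (mod 23), so λ ≡ 15·6 ≡ 21.
  x = λ² - 12 - 12 = 441 - 24 ≡ 3; y = λ·(12 - 3) - 2 ≡ 3. → (3, 3)
double: tangent at (3, 3): λ = (3·3² + 20)/(2·3) ≡ 1/6. 6⁻¹ ≡ 4 (mod 23), so λ ≡ 1·4 ≡ 4.
  x = λ² - 3 - 3 = 16 - 6 ≡ 10; y = λ·(3 - 10) - 3 ≡ 15. → (10, 15)
4A = (10, 15).
Next 2B:
Repeated addition: build up to 2B.
2B: tangent at (10, 8): λ = (3·10² + 20)/(2·8) ≡ 21/16. 16⁻¹ ≡ 13 (mod 23), so λ ≡ 21·13 ≡ 20.
  x = λ² - 10 - 10 = 400 - 20 ≡ 12; y = λ·(10 - 12) - 8 ≡ 21. → (12, 21)
2B = (12, 21).
Finally 4A + 2B:
(10, 15) + (12, 21). λ = (21 - 15)/(12 - 10) ≡ 6/2 mod 23. 2⁻¹ ≡ 12 (mod 23), so λ ≡ 3.
  x = λ² - 10 - 12 = 9 - 22 ≡ 10; y = λ·(10 - 10) - 15 ≡ 8. → (10, 8)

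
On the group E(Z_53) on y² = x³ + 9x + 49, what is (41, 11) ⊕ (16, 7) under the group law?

(41, 11) + (16, 7). λ = (7 - 11)/(16 - 41) ≡ 49/28 mod 53. 28⁻¹ ≡ 36 (mod 53), so λ ≡ 15.
  x = λ² - 41 - 16 = 225 - 57 ≡ 9; y = λ·(41 - 9) - 11 ≡ 45. → (9, 45)

(9, 45)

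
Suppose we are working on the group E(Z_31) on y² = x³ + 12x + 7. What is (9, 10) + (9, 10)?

(7, 0)

tangent at (9, 10): λ = (3·9² + 12)/(2·10) ≡ 7/20. 20⁻¹ ≡ 14 (mod 31), so λ ≡ 7·14 ≡ 5.
  x = λ² - 9 - 9 = 25 - 18 ≡ 7; y = λ·(9 - 7) - 10 ≡ 0. → (7, 0)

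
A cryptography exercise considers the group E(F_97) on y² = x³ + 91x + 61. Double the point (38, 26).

tangent at (38, 26): λ = (3·38² + 91)/(2·26) ≡ 58/52. 52⁻¹ ≡ 28 (mod 97), so λ ≡ 58·28 ≡ 72.
  x = λ² - 38 - 38 = 5184 - 76 ≡ 64; y = λ·(38 - 64) - 26 ≡ 42. → (64, 42)

(64, 42)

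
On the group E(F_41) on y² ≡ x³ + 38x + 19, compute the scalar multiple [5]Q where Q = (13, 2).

(22, 33)

Double-and-add on 5 = (101)₂. Start with Q = (13, 2) for the leading 1-bit.
double: tangent at (13, 2): λ = (3·13² + 38)/(2·2) ≡ 12/4. 4⁻¹ ≡ 31 (mod 41), so λ ≡ 12·31 ≡ 3.
  x = λ² - 13 - 13 = 9 - 26 ≡ 24; y = λ·(13 - 24) - 2 ≡ 6. → (24, 6)
double: tangent at (24, 6): λ = (3·24² + 38)/(2·6) ≡ 3/12. 12⁻¹ ≡ 24 (mod 41), so λ ≡ 3·24 ≡ 31.
  x = λ² - 24 - 24 = 961 - 48 ≡ 11; y = λ·(24 - 11) - 6 ≡ 28. → (11, 28)
add Q: (11, 28) + (13, 2). λ = (2 - 28)/(13 - 11) ≡ 15/2 mod 41. 2⁻¹ ≡ 21 (mod 41), so λ ≡ 28.
  x = λ² - 11 - 13 = 784 - 24 ≡ 22; y = λ·(11 - 22) - 28 ≡ 33. → (22, 33)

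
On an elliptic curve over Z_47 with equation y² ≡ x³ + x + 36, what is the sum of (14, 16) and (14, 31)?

The two points share x = 14 and their y-coordinates satisfy 16 + 31 ≡ 0 (mod 47), so they are inverses. Their sum is O.

O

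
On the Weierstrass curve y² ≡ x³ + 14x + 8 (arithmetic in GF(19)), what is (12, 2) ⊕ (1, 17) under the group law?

(11, 7)

(12, 2) + (1, 17). λ = (17 - 2)/(1 - 12) ≡ 15/8 mod 19. 8⁻¹ ≡ 12 (mod 19), so λ ≡ 9.
  x = λ² - 12 - 1 = 81 - 13 ≡ 11; y = λ·(12 - 11) - 2 ≡ 7. → (11, 7)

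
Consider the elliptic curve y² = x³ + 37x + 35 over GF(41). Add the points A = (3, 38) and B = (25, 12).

(31, 10)

(3, 38) + (25, 12). λ = (12 - 38)/(25 - 3) ≡ 15/22 mod 41. 22⁻¹ ≡ 28 (mod 41), so λ ≡ 10.
  x = λ² - 3 - 25 = 100 - 28 ≡ 31; y = λ·(3 - 31) - 38 ≡ 10. → (31, 10)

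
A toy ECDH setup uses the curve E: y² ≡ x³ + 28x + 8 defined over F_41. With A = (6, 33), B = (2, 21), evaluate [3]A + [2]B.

First 3A:
Repeated addition: build up to 3A.
2A: tangent at (6, 33): λ = (3·6² + 28)/(2·33) ≡ 13/25. 25⁻¹ ≡ 23 (mod 41), so λ ≡ 13·23 ≡ 12.
  x = λ² - 6 - 6 = 144 - 12 ≡ 9; y = λ·(6 - 9) - 33 ≡ 13. → (9, 13)
3A: (9, 13) + (6, 33). λ = (33 - 13)/(6 - 9) ≡ 20/38 mod 41. 38⁻¹ ≡ 27 (mod 41), so λ ≡ 7.
  x = λ² - 9 - 6 = 49 - 15 ≡ 34; y = λ·(9 - 34) - 13 ≡ 17. → (34, 17)
3A = (34, 17).
Next 2B:
Repeated addition: build up to 2B.
2B: tangent at (2, 21): λ = (3·2² + 28)/(2·21) ≡ 40/1. 1⁻¹ ≡ 1 (mod 41), so λ ≡ 40·1 ≡ 40.
  x = λ² - 2 - 2 = 1600 - 4 ≡ 38; y = λ·(2 - 38) - 21 ≡ 15. → (38, 15)
2B = (38, 15).
Finally 3A + 2B:
(34, 17) + (38, 15). λ = (15 - 17)/(38 - 34) ≡ 39/4 mod 41. 4⁻¹ ≡ 31 (mod 41), so λ ≡ 20.
  x = λ² - 34 - 38 = 400 - 72 ≡ 0; y = λ·(34 - 0) - 17 ≡ 7. → (0, 7)

(0, 7)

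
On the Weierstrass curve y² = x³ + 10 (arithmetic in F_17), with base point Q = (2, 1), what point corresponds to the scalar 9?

(14, 0)

Double-and-add on 9 = (1001)₂. Start with Q = (2, 1) for the leading 1-bit.
double: tangent at (2, 1): λ = (3·2² + 0)/(2·1) ≡ 12/2. 2⁻¹ ≡ 9 (mod 17), so λ ≡ 12·9 ≡ 6.
  x = λ² - 2 - 2 = 36 - 4 ≡ 15; y = λ·(2 - 15) - 1 ≡ 6. → (15, 6)
double: tangent at (15, 6): λ = (3·15² + 0)/(2·6) ≡ 12/12. 12⁻¹ ≡ 10 (mod 17) since 12·10 = 120 ≡ 1, so λ ≡ 12·10 ≡ 1.
  x = λ² - 15 - 15 = 1 - 30 ≡ 5; y = λ·(15 - 5) - 6 ≡ 4. → (5, 4)
double: tangent at (5, 4): λ = (3·5² + 0)/(2·4) ≡ 7/8. 8⁻¹ ≡ 15 (mod 17) since 8·15 = 120 ≡ 1, so λ ≡ 7·15 ≡ 3.
  x = λ² - 5 - 5 = 9 - 10 ≡ 16; y = λ·(5 - 16) - 4 ≡ 14. → (16, 14)
add Q: (16, 14) + (2, 1). λ = (1 - 14)/(2 - 16) ≡ 4/3 mod 17. 3⁻¹ ≡ 6 (mod 17), so λ ≡ 7.
  x = λ² - 16 - 2 = 49 - 18 ≡ 14; y = λ·(16 - 14) - 14 ≡ 0. → (14, 0)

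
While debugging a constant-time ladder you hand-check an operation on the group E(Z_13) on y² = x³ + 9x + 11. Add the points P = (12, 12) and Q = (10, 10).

(12, 12) + (10, 10). λ = (10 - 12)/(10 - 12) ≡ 11/11 mod 13. 11⁻¹ ≡ 6 (mod 13), so λ ≡ 1.
  x = λ² - 12 - 10 = 1 - 22 ≡ 5; y = λ·(12 - 5) - 12 ≡ 8. → (5, 8)

(5, 8)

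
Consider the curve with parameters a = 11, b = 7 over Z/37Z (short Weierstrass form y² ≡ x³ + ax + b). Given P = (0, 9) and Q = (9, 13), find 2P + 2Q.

(27, 9)

First 2P:
Repeated addition: build up to 2P.
2P: tangent at (0, 9): λ = (3·0² + 11)/(2·9) ≡ 11/18. 18⁻¹ ≡ 35 (mod 37), so λ ≡ 11·35 ≡ 15.
  x = λ² - 0 - 0 = 225 - 0 ≡ 3; y = λ·(0 - 3) - 9 ≡ 20. → (3, 20)
2P = (3, 20).
Next 2Q:
Repeated addition: build up to 2Q.
2Q: tangent at (9, 13): λ = (3·9² + 11)/(2·13) ≡ 32/26. 26⁻¹ ≡ 10 (mod 37) since 26·10 = 260 ≡ 1, so λ ≡ 32·10 ≡ 24.
  x = λ² - 9 - 9 = 576 - 18 ≡ 3; y = λ·(9 - 3) - 13 ≡ 20. → (3, 20)
2Q = (3, 20).
Finally 2P + 2Q:
tangent at (3, 20): λ = (3·3² + 11)/(2·20) ≡ 1/3. 3⁻¹ ≡ 25 (mod 37), so λ ≡ 1·25 ≡ 25.
  x = λ² - 3 - 3 = 625 - 6 ≡ 27; y = λ·(3 - 27) - 20 ≡ 9. → (27, 9)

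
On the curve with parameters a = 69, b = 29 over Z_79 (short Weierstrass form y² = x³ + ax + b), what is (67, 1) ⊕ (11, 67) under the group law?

(67, 1) + (11, 67). λ = (67 - 1)/(11 - 67) ≡ 66/23 mod 79. 23⁻¹ ≡ 55 (mod 79), so λ ≡ 75.
  x = λ² - 67 - 11 = 5625 - 78 ≡ 17; y = λ·(67 - 17) - 1 ≡ 36. → (17, 36)

(17, 36)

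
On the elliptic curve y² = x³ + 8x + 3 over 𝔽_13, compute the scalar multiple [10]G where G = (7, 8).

(1, 5)

Repeated addition: build up to 10G.
2G: tangent at (7, 8): λ = (3·7² + 8)/(2·8) ≡ 12/3. 3⁻¹ ≡ 9 (mod 13), so λ ≡ 12·9 ≡ 4.
  x = λ² - 7 - 7 = 16 - 14 ≡ 2; y = λ·(7 - 2) - 8 ≡ 12. → (2, 12)
3G: (2, 12) + (7, 8). λ = (8 - 12)/(7 - 2) ≡ 9/5 mod 13. 5⁻¹ ≡ 8 (mod 13) since 5·8 = 40 ≡ 1, so λ ≡ 7.
  x = λ² - 2 - 7 = 49 - 9 ≡ 1; y = λ·(2 - 1) - 12 ≡ 8. → (1, 8)
4G: (1, 8) + (7, 8). λ = (8 - 8)/(7 - 1) ≡ 0/6 mod 13. 6⁻¹ ≡ 11 (mod 13), so λ ≡ 0.
  x = λ² - 1 - 7 = 0 - 8 ≡ 5; y = λ·(1 - 5) - 8 ≡ 5. → (5, 5)
5G: (5, 5) + (7, 8). λ = (8 - 5)/(7 - 5) ≡ 3/2 mod 13. 2⁻¹ ≡ 7 (mod 13) since 2·7 = 14 ≡ 1, so λ ≡ 8.
  x = λ² - 5 - 7 = 64 - 12 ≡ 0; y = λ·(5 - 0) - 5 ≡ 9. → (0, 9)
6G: (0, 9) + (7, 8). λ = (8 - 9)/(7 - 0) ≡ 12/7 mod 13. 7⁻¹ ≡ 2 (mod 13) since 7·2 = 14 ≡ 1, so λ ≡ 11.
  x = λ² - 0 - 7 = 121 - 7 ≡ 10; y = λ·(0 - 10) - 9 ≡ 11. → (10, 11)
7G: (10, 11) + (7, 8). λ = (8 - 11)/(7 - 10) ≡ 10/10 mod 13. 10⁻¹ ≡ 4 (mod 13), so λ ≡ 1.
  x = λ² - 10 - 7 = 1 - 17 ≡ 10; y = λ·(10 - 10) - 11 ≡ 2. → (10, 2)
8G: (10, 2) + (7, 8). λ = (8 - 2)/(7 - 10) ≡ 6/10 mod 13. 10⁻¹ ≡ 4 (mod 13), so λ ≡ 11.
  x = λ² - 10 - 7 = 121 - 17 ≡ 0; y = λ·(10 - 0) - 2 ≡ 4. → (0, 4)
9G: (0, 4) + (7, 8). λ = (8 - 4)/(7 - 0) ≡ 4/7 mod 13. 7⁻¹ ≡ 2 (mod 13), so λ ≡ 8.
  x = λ² - 0 - 7 = 64 - 7 ≡ 5; y = λ·(0 - 5) - 4 ≡ 8. → (5, 8)
10G: (5, 8) + (7, 8). λ = (8 - 8)/(7 - 5) ≡ 0/2 mod 13. 2⁻¹ ≡ 7 (mod 13), so λ ≡ 0.
  x = λ² - 5 - 7 = 0 - 12 ≡ 1; y = λ·(5 - 1) - 8 ≡ 5. → (1, 5)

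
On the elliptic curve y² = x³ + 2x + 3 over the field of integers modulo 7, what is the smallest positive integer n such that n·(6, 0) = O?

2

2P: (6, 0) + (6, 0): same x and y₁ ≡ -y₂, so the sum is O.
2P = O, so the order is 2.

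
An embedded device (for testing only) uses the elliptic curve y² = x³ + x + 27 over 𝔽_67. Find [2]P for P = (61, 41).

tangent at (61, 41): λ = (3·61² + 1)/(2·41) ≡ 42/15. 15⁻¹ ≡ 9 (mod 67), so λ ≡ 42·9 ≡ 43.
  x = λ² - 61 - 61 = 1849 - 122 ≡ 52; y = λ·(61 - 52) - 41 ≡ 11. → (52, 11)

(52, 11)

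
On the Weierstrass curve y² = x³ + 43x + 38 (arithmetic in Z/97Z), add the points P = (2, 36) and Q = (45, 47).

(54, 68)

(2, 36) + (45, 47). λ = (47 - 36)/(45 - 2) ≡ 11/43 mod 97. 43⁻¹ ≡ 88 (mod 97) since 43·88 = 3784 ≡ 1, so λ ≡ 95.
  x = λ² - 2 - 45 = 9025 - 47 ≡ 54; y = λ·(2 - 54) - 36 ≡ 68. → (54, 68)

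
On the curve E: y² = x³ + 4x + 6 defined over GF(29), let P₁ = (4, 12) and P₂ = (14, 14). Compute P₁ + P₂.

(18, 20)

(4, 12) + (14, 14). λ = (14 - 12)/(14 - 4) ≡ 2/10 mod 29. 10⁻¹ ≡ 3 (mod 29) since 10·3 = 30 ≡ 1, so λ ≡ 6.
  x = λ² - 4 - 14 = 36 - 18 ≡ 18; y = λ·(4 - 18) - 12 ≡ 20. → (18, 20)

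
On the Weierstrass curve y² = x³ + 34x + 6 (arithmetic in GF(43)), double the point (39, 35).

tangent at (39, 35): λ = (3·39² + 34)/(2·35) ≡ 39/27. 27⁻¹ ≡ 8 (mod 43), so λ ≡ 39·8 ≡ 11.
  x = λ² - 39 - 39 = 121 - 78 ≡ 0; y = λ·(39 - 0) - 35 ≡ 7. → (0, 7)

(0, 7)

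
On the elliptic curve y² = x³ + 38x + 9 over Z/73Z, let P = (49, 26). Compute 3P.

(20, 70)

Repeated addition: build up to 3P.
2P: tangent at (49, 26): λ = (3·49² + 38)/(2·26) ≡ 14/52. 52⁻¹ ≡ 66 (mod 73), so λ ≡ 14·66 ≡ 48.
  x = λ² - 49 - 49 = 2304 - 98 ≡ 16; y = λ·(49 - 16) - 26 ≡ 25. → (16, 25)
3P: (16, 25) + (49, 26). λ = (26 - 25)/(49 - 16) ≡ 1/33 mod 73. 33⁻¹ ≡ 31 (mod 73), so λ ≡ 31.
  x = λ² - 16 - 49 = 961 - 65 ≡ 20; y = λ·(16 - 20) - 25 ≡ 70. → (20, 70)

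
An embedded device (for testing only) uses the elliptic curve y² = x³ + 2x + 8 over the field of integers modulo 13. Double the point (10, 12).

tangent at (10, 12): λ = (3·10² + 2)/(2·12) ≡ 3/11. 11⁻¹ ≡ 6 (mod 13), so λ ≡ 3·6 ≡ 5.
  x = λ² - 10 - 10 = 25 - 20 ≡ 5; y = λ·(10 - 5) - 12 ≡ 0. → (5, 0)

(5, 0)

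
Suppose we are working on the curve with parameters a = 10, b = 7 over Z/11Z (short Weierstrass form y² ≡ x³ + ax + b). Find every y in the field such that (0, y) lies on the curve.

none

x³ + 10x + 7 = 7 ≡ 7 (mod 11).
7 is a non-residue mod 11; no y exists.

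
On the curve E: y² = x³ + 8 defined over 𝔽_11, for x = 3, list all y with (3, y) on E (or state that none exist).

x³ + 0x + 8 = 35 ≡ 2 (mod 11).
2 is a non-residue mod 11; no y exists.

none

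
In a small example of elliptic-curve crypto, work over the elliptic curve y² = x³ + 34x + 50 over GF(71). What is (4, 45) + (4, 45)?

tangent at (4, 45): λ = (3·4² + 34)/(2·45) ≡ 11/19. 19⁻¹ ≡ 15 (mod 71) since 19·15 = 285 ≡ 1, so λ ≡ 11·15 ≡ 23.
  x = λ² - 4 - 4 = 529 - 8 ≡ 24; y = λ·(4 - 24) - 45 ≡ 63. → (24, 63)

(24, 63)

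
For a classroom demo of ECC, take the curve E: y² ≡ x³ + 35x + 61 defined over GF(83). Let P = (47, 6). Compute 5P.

Double-and-add on 5 = (101)₂. Start with P = (47, 6) for the leading 1-bit.
double: tangent at (47, 6): λ = (3·47² + 35)/(2·6) ≡ 22/12. 12⁻¹ ≡ 7 (mod 83) since 12·7 = 84 ≡ 1, so λ ≡ 22·7 ≡ 71.
  x = λ² - 47 - 47 = 5041 - 94 ≡ 50; y = λ·(47 - 50) - 6 ≡ 30. → (50, 30)
double: tangent at (50, 30): λ = (3·50² + 35)/(2·30) ≡ 65/60. 60⁻¹ ≡ 18 (mod 83), so λ ≡ 65·18 ≡ 8.
  x = λ² - 50 - 50 = 64 - 100 ≡ 47; y = λ·(50 - 47) - 30 ≡ 77. → (47, 77)
add P: (47, 77) + (47, 6): same x and y₁ ≡ -y₂, so the sum is ∞.

O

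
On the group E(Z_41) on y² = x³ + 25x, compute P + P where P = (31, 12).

tangent at (31, 12): λ = (3·31² + 25)/(2·12) ≡ 38/24. 24⁻¹ ≡ 12 (mod 41), so λ ≡ 38·12 ≡ 5.
  x = λ² - 31 - 31 = 25 - 62 ≡ 4; y = λ·(31 - 4) - 12 ≡ 0. → (4, 0)

(4, 0)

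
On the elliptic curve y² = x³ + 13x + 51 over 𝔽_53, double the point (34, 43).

tangent at (34, 43): λ = (3·34² + 13)/(2·43) ≡ 36/33. 33⁻¹ ≡ 45 (mod 53) since 33·45 = 1485 ≡ 1, so λ ≡ 36·45 ≡ 30.
  x = λ² - 34 - 34 = 900 - 68 ≡ 37; y = λ·(34 - 37) - 43 ≡ 26. → (37, 26)

(37, 26)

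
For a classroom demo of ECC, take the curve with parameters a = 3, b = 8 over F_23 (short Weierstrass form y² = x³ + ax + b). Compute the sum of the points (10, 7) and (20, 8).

(10, 7) + (20, 8). λ = (8 - 7)/(20 - 10) ≡ 1/10 mod 23. 10⁻¹ ≡ 7 (mod 23) since 10·7 = 70 ≡ 1, so λ ≡ 7.
  x = λ² - 10 - 20 = 49 - 30 ≡ 19; y = λ·(10 - 19) - 7 ≡ 22. → (19, 22)

(19, 22)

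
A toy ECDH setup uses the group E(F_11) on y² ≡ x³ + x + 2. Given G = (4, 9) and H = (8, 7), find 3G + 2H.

(4, 2)

First 3G:
Repeated addition: build up to 3G.
2G: tangent at (4, 9): λ = (3·4² + 1)/(2·9) ≡ 5/7. 7⁻¹ ≡ 8 (mod 11), so λ ≡ 5·8 ≡ 7.
  x = λ² - 4 - 4 = 49 - 8 ≡ 8; y = λ·(4 - 8) - 9 ≡ 7. → (8, 7)
3G: (8, 7) + (4, 9). λ = (9 - 7)/(4 - 8) ≡ 2/7 mod 11. 7⁻¹ ≡ 8 (mod 11) since 7·8 = 56 ≡ 1, so λ ≡ 5.
  x = λ² - 8 - 4 = 25 - 12 ≡ 2; y = λ·(8 - 2) - 7 ≡ 1. → (2, 1)
3G = (2, 1).
Next 2H:
Repeated addition: build up to 2H.
2H: tangent at (8, 7): λ = (3·8² + 1)/(2·7) ≡ 6/3. 3⁻¹ ≡ 4 (mod 11) since 3·4 = 12 ≡ 1, so λ ≡ 6·4 ≡ 2.
  x = λ² - 8 - 8 = 4 - 16 ≡ 10; y = λ·(8 - 10) - 7 ≡ 0. → (10, 0)
2H = (10, 0).
Finally 3G + 2H:
(2, 1) + (10, 0). λ = (0 - 1)/(10 - 2) ≡ 10/8 mod 11. 8⁻¹ ≡ 7 (mod 11) since 8·7 = 56 ≡ 1, so λ ≡ 4.
  x = λ² - 2 - 10 = 16 - 12 ≡ 4; y = λ·(2 - 4) - 1 ≡ 2. → (4, 2)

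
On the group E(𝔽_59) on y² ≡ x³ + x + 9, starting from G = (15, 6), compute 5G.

Repeated addition: build up to 5G.
2G: tangent at (15, 6): λ = (3·15² + 1)/(2·6) ≡ 27/12. 12⁻¹ ≡ 5 (mod 59), so λ ≡ 27·5 ≡ 17.
  x = λ² - 15 - 15 = 289 - 30 ≡ 23; y = λ·(15 - 23) - 6 ≡ 35. → (23, 35)
3G: (23, 35) + (15, 6). λ = (6 - 35)/(15 - 23) ≡ 30/51 mod 59. 51⁻¹ ≡ 22 (mod 59) since 51·22 = 1122 ≡ 1, so λ ≡ 11.
  x = λ² - 23 - 15 = 121 - 38 ≡ 24; y = λ·(23 - 24) - 35 ≡ 13. → (24, 13)
4G: (24, 13) + (15, 6). λ = (6 - 13)/(15 - 24) ≡ 52/50 mod 59. 50⁻¹ ≡ 13 (mod 59) since 50·13 = 650 ≡ 1, so λ ≡ 27.
  x = λ² - 24 - 15 = 729 - 39 ≡ 41; y = λ·(24 - 41) - 13 ≡ 0. → (41, 0)
5G: (41, 0) + (15, 6). λ = (6 - 0)/(15 - 41) ≡ 6/33 mod 59. 33⁻¹ ≡ 34 (mod 59) since 33·34 = 1122 ≡ 1, so λ ≡ 27.
  x = λ² - 41 - 15 = 729 - 56 ≡ 24; y = λ·(41 - 24) - 0 ≡ 46. → (24, 46)

(24, 46)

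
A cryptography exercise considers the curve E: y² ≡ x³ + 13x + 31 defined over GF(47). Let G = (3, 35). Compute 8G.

Double-and-add on 8 = (1000)₂. Start with G = (3, 35) for the leading 1-bit.
double: tangent at (3, 35): λ = (3·3² + 13)/(2·35) ≡ 40/23. 23⁻¹ ≡ 45 (mod 47) since 23·45 = 1035 ≡ 1, so λ ≡ 40·45 ≡ 14.
  x = λ² - 3 - 3 = 196 - 6 ≡ 2; y = λ·(3 - 2) - 35 ≡ 26. → (2, 26)
double: tangent at (2, 26): λ = (3·2² + 13)/(2·26) ≡ 25/5. 5⁻¹ ≡ 19 (mod 47), so λ ≡ 25·19 ≡ 5.
  x = λ² - 2 - 2 = 25 - 4 ≡ 21; y = λ·(2 - 21) - 26 ≡ 20. → (21, 20)
double: tangent at (21, 20): λ = (3·21² + 13)/(2·20) ≡ 20/40. 40⁻¹ ≡ 20 (mod 47), so λ ≡ 20·20 ≡ 24.
  x = λ² - 21 - 21 = 576 - 42 ≡ 17; y = λ·(21 - 17) - 20 ≡ 29. → (17, 29)

(17, 29)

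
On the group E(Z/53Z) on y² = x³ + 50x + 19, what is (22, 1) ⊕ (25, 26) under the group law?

(22, 1) + (25, 26). λ = (26 - 1)/(25 - 22) ≡ 25/3 mod 53. 3⁻¹ ≡ 18 (mod 53) since 3·18 = 54 ≡ 1, so λ ≡ 26.
  x = λ² - 22 - 25 = 676 - 47 ≡ 46; y = λ·(22 - 46) - 1 ≡ 11. → (46, 11)

(46, 11)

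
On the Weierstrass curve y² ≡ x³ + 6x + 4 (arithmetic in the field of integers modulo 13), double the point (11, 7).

(3, 7)

tangent at (11, 7): λ = (3·11² + 6)/(2·7) ≡ 5/1. 1⁻¹ ≡ 1 (mod 13) since 1·1 = 1 ≡ 1, so λ ≡ 5·1 ≡ 5.
  x = λ² - 11 - 11 = 25 - 22 ≡ 3; y = λ·(11 - 3) - 7 ≡ 7. → (3, 7)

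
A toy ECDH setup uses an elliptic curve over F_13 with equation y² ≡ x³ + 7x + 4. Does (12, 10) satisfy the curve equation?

y² = 10² ≡ 9; x³ + 7x + 4 = 1816 ≡ 9 (mod 13). 9 = 9.

yes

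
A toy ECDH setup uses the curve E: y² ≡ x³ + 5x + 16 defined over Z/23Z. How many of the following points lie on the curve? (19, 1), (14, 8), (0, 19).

2

(19, 1): 1² ≡ 1, rhs ≡ 1 → on.
(14, 8): 8² ≡ 18, rhs ≡ 1 → off.
(0, 19): 19² ≡ 16, rhs ≡ 16 → on.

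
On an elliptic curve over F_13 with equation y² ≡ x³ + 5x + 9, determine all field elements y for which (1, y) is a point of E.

none

x³ + 5x + 9 = 15 ≡ 2 (mod 13).
2 is a non-residue mod 13; no y exists.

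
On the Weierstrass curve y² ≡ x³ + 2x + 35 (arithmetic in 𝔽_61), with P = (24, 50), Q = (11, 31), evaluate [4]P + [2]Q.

First 4P:
Repeated addition: build up to 4P.
2P: tangent at (24, 50): λ = (3·24² + 2)/(2·50) ≡ 22/39. 39⁻¹ ≡ 36 (mod 61), so λ ≡ 22·36 ≡ 60.
  x = λ² - 24 - 24 = 3600 - 48 ≡ 14; y = λ·(24 - 14) - 50 ≡ 1. → (14, 1)
3P: (14, 1) + (24, 50). λ = (50 - 1)/(24 - 14) ≡ 49/10 mod 61. 10⁻¹ ≡ 55 (mod 61), so λ ≡ 11.
  x = λ² - 14 - 24 = 121 - 38 ≡ 22; y = λ·(14 - 22) - 1 ≡ 33. → (22, 33)
4P: (22, 33) + (24, 50). λ = (50 - 33)/(24 - 22) ≡ 17/2 mod 61. 2⁻¹ ≡ 31 (mod 61) since 2·31 = 62 ≡ 1, so λ ≡ 39.
  x = λ² - 22 - 24 = 1521 - 46 ≡ 11; y = λ·(22 - 11) - 33 ≡ 30. → (11, 30)
4P = (11, 30).
Next 2Q:
Repeated addition: build up to 2Q.
2Q: tangent at (11, 31): λ = (3·11² + 2)/(2·31) ≡ 60/1. 1⁻¹ ≡ 1 (mod 61), so λ ≡ 60·1 ≡ 60.
  x = λ² - 11 - 11 = 3600 - 22 ≡ 40; y = λ·(11 - 40) - 31 ≡ 59. → (40, 59)
2Q = (40, 59).
Finally 4P + 2Q:
(11, 30) + (40, 59). λ = (59 - 30)/(40 - 11) ≡ 29/29 mod 61. 29⁻¹ ≡ 40 (mod 61), so λ ≡ 1.
  x = λ² - 11 - 40 = 1 - 51 ≡ 11; y = λ·(11 - 11) - 30 ≡ 31. → (11, 31)

(11, 31)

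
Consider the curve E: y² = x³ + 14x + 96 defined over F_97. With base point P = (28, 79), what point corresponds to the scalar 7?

Repeated addition: build up to 7P.
2P: tangent at (28, 79): λ = (3·28² + 14)/(2·79) ≡ 38/61. 61⁻¹ ≡ 35 (mod 97), so λ ≡ 38·35 ≡ 69.
  x = λ² - 28 - 28 = 4761 - 56 ≡ 49; y = λ·(28 - 49) - 79 ≡ 24. → (49, 24)
3P: (49, 24) + (28, 79). λ = (79 - 24)/(28 - 49) ≡ 55/76 mod 97. 76⁻¹ ≡ 60 (mod 97), so λ ≡ 2.
  x = λ² - 49 - 28 = 4 - 77 ≡ 24; y = λ·(49 - 24) - 24 ≡ 26. → (24, 26)
4P: (24, 26) + (28, 79). λ = (79 - 26)/(28 - 24) ≡ 53/4 mod 97. 4⁻¹ ≡ 73 (mod 97) since 4·73 = 292 ≡ 1, so λ ≡ 86.
  x = λ² - 24 - 28 = 7396 - 52 ≡ 69; y = λ·(24 - 69) - 26 ≡ 81. → (69, 81)
5P: (69, 81) + (28, 79). λ = (79 - 81)/(28 - 69) ≡ 95/56 mod 97. 56⁻¹ ≡ 26 (mod 97) since 56·26 = 1456 ≡ 1, so λ ≡ 45.
  x = λ² - 69 - 28 = 2025 - 97 ≡ 85; y = λ·(69 - 85) - 81 ≡ 72. → (85, 72)
6P: (85, 72) + (28, 79). λ = (79 - 72)/(28 - 85) ≡ 7/40 mod 97. 40⁻¹ ≡ 17 (mod 97), so λ ≡ 22.
  x = λ² - 85 - 28 = 484 - 113 ≡ 80; y = λ·(85 - 80) - 72 ≡ 38. → (80, 38)
7P: (80, 38) + (28, 79). λ = (79 - 38)/(28 - 80) ≡ 41/45 mod 97. 45⁻¹ ≡ 69 (mod 97) since 45·69 = 3105 ≡ 1, so λ ≡ 16.
  x = λ² - 80 - 28 = 256 - 108 ≡ 51; y = λ·(80 - 51) - 38 ≡ 38. → (51, 38)

(51, 38)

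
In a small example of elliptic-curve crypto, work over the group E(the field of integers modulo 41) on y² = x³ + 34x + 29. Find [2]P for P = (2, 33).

(19, 21)

tangent at (2, 33): λ = (3·2² + 34)/(2·33) ≡ 5/25. 25⁻¹ ≡ 23 (mod 41), so λ ≡ 5·23 ≡ 33.
  x = λ² - 2 - 2 = 1089 - 4 ≡ 19; y = λ·(2 - 19) - 33 ≡ 21. → (19, 21)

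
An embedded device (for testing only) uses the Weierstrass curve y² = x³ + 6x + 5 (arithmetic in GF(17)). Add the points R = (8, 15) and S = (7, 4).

(8, 15) + (7, 4). λ = (4 - 15)/(7 - 8) ≡ 6/16 mod 17. 16⁻¹ ≡ 16 (mod 17), so λ ≡ 11.
  x = λ² - 8 - 7 = 121 - 15 ≡ 4; y = λ·(8 - 4) - 15 ≡ 12. → (4, 12)

(4, 12)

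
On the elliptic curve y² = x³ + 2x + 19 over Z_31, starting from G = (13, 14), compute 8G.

(7, 2)

Repeated addition: build up to 8G.
2G: tangent at (13, 14): λ = (3·13² + 2)/(2·14) ≡ 13/28. 28⁻¹ ≡ 10 (mod 31), so λ ≡ 13·10 ≡ 6.
  x = λ² - 13 - 13 = 36 - 26 ≡ 10; y = λ·(13 - 10) - 14 ≡ 4. → (10, 4)
3G: (10, 4) + (13, 14). λ = (14 - 4)/(13 - 10) ≡ 10/3 mod 31. 3⁻¹ ≡ 21 (mod 31), so λ ≡ 24.
  x = λ² - 10 - 13 = 576 - 23 ≡ 26; y = λ·(10 - 26) - 4 ≡ 15. → (26, 15)
4G: (26, 15) + (13, 14). λ = (14 - 15)/(13 - 26) ≡ 30/18 mod 31. 18⁻¹ ≡ 19 (mod 31), so λ ≡ 12.
  x = λ² - 26 - 13 = 144 - 39 ≡ 12; y = λ·(26 - 12) - 15 ≡ 29. → (12, 29)
5G: (12, 29) + (13, 14). λ = (14 - 29)/(13 - 12) ≡ 16/1 mod 31. 1⁻¹ ≡ 1 (mod 31) since 1·1 = 1 ≡ 1, so λ ≡ 16.
  x = λ² - 12 - 13 = 256 - 25 ≡ 14; y = λ·(12 - 14) - 29 ≡ 1. → (14, 1)
6G: (14, 1) + (13, 14). λ = (14 - 1)/(13 - 14) ≡ 13/30 mod 31. 30⁻¹ ≡ 30 (mod 31) since 30·30 = 900 ≡ 1, so λ ≡ 18.
  x = λ² - 14 - 13 = 324 - 27 ≡ 18; y = λ·(14 - 18) - 1 ≡ 20. → (18, 20)
7G: (18, 20) + (13, 14). λ = (14 - 20)/(13 - 18) ≡ 25/26 mod 31. 26⁻¹ ≡ 6 (mod 31), so λ ≡ 26.
  x = λ² - 18 - 13 = 676 - 31 ≡ 25; y = λ·(18 - 25) - 20 ≡ 15. → (25, 15)
8G: (25, 15) + (13, 14). λ = (14 - 15)/(13 - 25) ≡ 30/19 mod 31. 19⁻¹ ≡ 18 (mod 31) since 19·18 = 342 ≡ 1, so λ ≡ 13.
  x = λ² - 25 - 13 = 169 - 38 ≡ 7; y = λ·(25 - 7) - 15 ≡ 2. → (7, 2)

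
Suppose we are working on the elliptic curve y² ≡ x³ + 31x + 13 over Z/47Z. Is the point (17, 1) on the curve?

y² = 1² ≡ 1; x³ + 31x + 13 = 5453 ≡ 1 (mod 47). 1 = 1.

yes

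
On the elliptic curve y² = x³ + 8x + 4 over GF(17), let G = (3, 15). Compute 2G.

tangent at (3, 15): λ = (3·3² + 8)/(2·15) ≡ 1/13. 13⁻¹ ≡ 4 (mod 17), so λ ≡ 1·4 ≡ 4.
  x = λ² - 3 - 3 = 16 - 6 ≡ 10; y = λ·(3 - 10) - 15 ≡ 8. → (10, 8)

(10, 8)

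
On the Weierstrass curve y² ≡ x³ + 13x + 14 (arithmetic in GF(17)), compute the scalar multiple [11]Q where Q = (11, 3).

(11, 14)

Repeated addition: build up to 11Q.
2Q: tangent at (11, 3): λ = (3·11² + 13)/(2·3) ≡ 2/6. 6⁻¹ ≡ 3 (mod 17) since 6·3 = 18 ≡ 1, so λ ≡ 2·3 ≡ 6.
  x = λ² - 11 - 11 = 36 - 22 ≡ 14; y = λ·(11 - 14) - 3 ≡ 13. → (14, 13)
3Q: (14, 13) + (11, 3). λ = (3 - 13)/(11 - 14) ≡ 7/14 mod 17. 14⁻¹ ≡ 11 (mod 17), so λ ≡ 9.
  x = λ² - 14 - 11 = 81 - 25 ≡ 5; y = λ·(14 - 5) - 13 ≡ 0. → (5, 0)
4Q: (5, 0) + (11, 3). λ = (3 - 0)/(11 - 5) ≡ 3/6 mod 17. 6⁻¹ ≡ 3 (mod 17), so λ ≡ 9.
  x = λ² - 5 - 11 = 81 - 16 ≡ 14; y = λ·(5 - 14) - 0 ≡ 4. → (14, 4)
5Q: (14, 4) + (11, 3). λ = (3 - 4)/(11 - 14) ≡ 16/14 mod 17. 14⁻¹ ≡ 11 (mod 17), so λ ≡ 6.
  x = λ² - 14 - 11 = 36 - 25 ≡ 11; y = λ·(14 - 11) - 4 ≡ 14. → (11, 14)
6Q: (11, 14) + (11, 3): same x and y₁ ≡ -y₂, so the sum is ∞.
7Q: ∞ + (11, 3) = (11, 3) (identity).
8Q: tangent at (11, 3): λ = (3·11² + 13)/(2·3) ≡ 2/6. 6⁻¹ ≡ 3 (mod 17), so λ ≡ 2·3 ≡ 6.
  x = λ² - 11 - 11 = 36 - 22 ≡ 14; y = λ·(11 - 14) - 3 ≡ 13. → (14, 13)
9Q: (14, 13) + (11, 3). λ = (3 - 13)/(11 - 14) ≡ 7/14 mod 17. 14⁻¹ ≡ 11 (mod 17) since 14·11 = 154 ≡ 1, so λ ≡ 9.
  x = λ² - 14 - 11 = 81 - 25 ≡ 5; y = λ·(14 - 5) - 13 ≡ 0. → (5, 0)
10Q: (5, 0) + (11, 3). λ = (3 - 0)/(11 - 5) ≡ 3/6 mod 17. 6⁻¹ ≡ 3 (mod 17) since 6·3 = 18 ≡ 1, so λ ≡ 9.
  x = λ² - 5 - 11 = 81 - 16 ≡ 14; y = λ·(5 - 14) - 0 ≡ 4. → (14, 4)
11Q: (14, 4) + (11, 3). λ = (3 - 4)/(11 - 14) ≡ 16/14 mod 17. 14⁻¹ ≡ 11 (mod 17) since 14·11 = 154 ≡ 1, so λ ≡ 6.
  x = λ² - 14 - 11 = 36 - 25 ≡ 11; y = λ·(14 - 11) - 4 ≡ 14. → (11, 14)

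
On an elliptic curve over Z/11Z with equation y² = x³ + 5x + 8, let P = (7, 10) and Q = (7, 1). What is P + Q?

O

The two points share x = 7 and their y-coordinates satisfy 10 + 1 ≡ 0 (mod 11), so they are inverses. Their sum is O.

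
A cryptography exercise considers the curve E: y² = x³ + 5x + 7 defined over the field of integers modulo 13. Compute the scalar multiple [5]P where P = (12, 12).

(9, 12)

Repeated addition: build up to 5P.
2P: tangent at (12, 12): λ = (3·12² + 5)/(2·12) ≡ 8/11. 11⁻¹ ≡ 6 (mod 13), so λ ≡ 8·6 ≡ 9.
  x = λ² - 12 - 12 = 81 - 24 ≡ 5; y = λ·(12 - 5) - 12 ≡ 12. → (5, 12)
3P: (5, 12) + (12, 12). λ = (12 - 12)/(12 - 5) ≡ 0/7 mod 13. 7⁻¹ ≡ 2 (mod 13), so λ ≡ 0.
  x = λ² - 5 - 12 = 0 - 17 ≡ 9; y = λ·(5 - 9) - 12 ≡ 1. → (9, 1)
4P: (9, 1) + (12, 12). λ = (12 - 1)/(12 - 9) ≡ 11/3 mod 13. 3⁻¹ ≡ 9 (mod 13) since 3·9 = 27 ≡ 1, so λ ≡ 8.
  x = λ² - 9 - 12 = 64 - 21 ≡ 4; y = λ·(9 - 4) - 1 ≡ 0. → (4, 0)
5P: (4, 0) + (12, 12). λ = (12 - 0)/(12 - 4) ≡ 12/8 mod 13. 8⁻¹ ≡ 5 (mod 13), so λ ≡ 8.
  x = λ² - 4 - 12 = 64 - 16 ≡ 9; y = λ·(4 - 9) - 0 ≡ 12. → (9, 12)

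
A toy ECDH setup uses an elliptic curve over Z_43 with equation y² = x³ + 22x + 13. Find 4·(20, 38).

(20, 38)

Write G = (20, 38).
Repeated addition: build up to 4G.
2G: tangent at (20, 38): λ = (3·20² + 22)/(2·38) ≡ 18/33. 33⁻¹ ≡ 30 (mod 43) since 33·30 = 990 ≡ 1, so λ ≡ 18·30 ≡ 24.
  x = λ² - 20 - 20 = 576 - 40 ≡ 20; y = λ·(20 - 20) - 38 ≡ 5. → (20, 5)
3G: (20, 5) + (20, 38): same x and y₁ ≡ -y₂, so the sum is the point at infinity.
4G: the point at infinity + (20, 38) = (20, 38) (identity).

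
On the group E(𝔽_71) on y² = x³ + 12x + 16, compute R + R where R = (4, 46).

(19, 43)

tangent at (4, 46): λ = (3·4² + 12)/(2·46) ≡ 60/21. 21⁻¹ ≡ 44 (mod 71), so λ ≡ 60·44 ≡ 13.
  x = λ² - 4 - 4 = 169 - 8 ≡ 19; y = λ·(4 - 19) - 46 ≡ 43. → (19, 43)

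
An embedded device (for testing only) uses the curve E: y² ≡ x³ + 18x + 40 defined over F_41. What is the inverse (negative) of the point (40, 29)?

-(40, 29) = (40, -29 mod 41) = (40, 12).

(40, 12)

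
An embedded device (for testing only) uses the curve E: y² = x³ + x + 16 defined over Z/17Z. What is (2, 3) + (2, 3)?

(4, 4)

tangent at (2, 3): λ = (3·2² + 1)/(2·3) ≡ 13/6. 6⁻¹ ≡ 3 (mod 17), so λ ≡ 13·3 ≡ 5.
  x = λ² - 2 - 2 = 25 - 4 ≡ 4; y = λ·(2 - 4) - 3 ≡ 4. → (4, 4)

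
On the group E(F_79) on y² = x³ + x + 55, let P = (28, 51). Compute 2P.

(34, 29)

tangent at (28, 51): λ = (3·28² + 1)/(2·51) ≡ 62/23. 23⁻¹ ≡ 55 (mod 79), so λ ≡ 62·55 ≡ 13.
  x = λ² - 28 - 28 = 169 - 56 ≡ 34; y = λ·(28 - 34) - 51 ≡ 29. → (34, 29)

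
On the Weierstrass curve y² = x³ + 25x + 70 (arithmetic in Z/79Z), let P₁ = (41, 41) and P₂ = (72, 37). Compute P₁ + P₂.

(28, 72)

(41, 41) + (72, 37). λ = (37 - 41)/(72 - 41) ≡ 75/31 mod 79. 31⁻¹ ≡ 51 (mod 79), so λ ≡ 33.
  x = λ² - 41 - 72 = 1089 - 113 ≡ 28; y = λ·(41 - 28) - 41 ≡ 72. → (28, 72)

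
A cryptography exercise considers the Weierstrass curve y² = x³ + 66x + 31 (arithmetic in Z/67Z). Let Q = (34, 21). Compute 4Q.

Repeated addition: build up to 4Q.
2Q: tangent at (34, 21): λ = (3·34² + 66)/(2·21) ≡ 50/42. 42⁻¹ ≡ 8 (mod 67) since 42·8 = 336 ≡ 1, so λ ≡ 50·8 ≡ 65.
  x = λ² - 34 - 34 = 4225 - 68 ≡ 3; y = λ·(34 - 3) - 21 ≡ 51. → (3, 51)
3Q: (3, 51) + (34, 21). λ = (21 - 51)/(34 - 3) ≡ 37/31 mod 67. 31⁻¹ ≡ 13 (mod 67) since 31·13 = 403 ≡ 1, so λ ≡ 12.
  x = λ² - 3 - 34 = 144 - 37 ≡ 40; y = λ·(3 - 40) - 51 ≡ 41. → (40, 41)
4Q: (40, 41) + (34, 21). λ = (21 - 41)/(34 - 40) ≡ 47/61 mod 67. 61⁻¹ ≡ 11 (mod 67), so λ ≡ 48.
  x = λ² - 40 - 34 = 2304 - 74 ≡ 19; y = λ·(40 - 19) - 41 ≡ 29. → (19, 29)

(19, 29)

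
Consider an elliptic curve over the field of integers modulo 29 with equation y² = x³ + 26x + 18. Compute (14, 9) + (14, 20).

The two points share x = 14 and their y-coordinates satisfy 9 + 20 ≡ 0 (mod 29), so they are inverses. Their sum is 𝒪.

O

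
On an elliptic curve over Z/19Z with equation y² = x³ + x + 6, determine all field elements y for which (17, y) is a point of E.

x³ + 1x + 6 = 4936 ≡ 15 (mod 19).
15 is a non-residue mod 19; no y exists.

none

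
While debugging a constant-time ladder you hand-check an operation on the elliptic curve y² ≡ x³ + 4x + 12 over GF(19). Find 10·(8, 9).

(1, 13)

Write P = (8, 9).
Repeated addition: build up to 10P.
2P: tangent at (8, 9): λ = (3·8² + 4)/(2·9) ≡ 6/18. 18⁻¹ ≡ 18 (mod 19), so λ ≡ 6·18 ≡ 13.
  x = λ² - 8 - 8 = 169 - 16 ≡ 1; y = λ·(8 - 1) - 9 ≡ 6. → (1, 6)
3P: (1, 6) + (8, 9). λ = (9 - 6)/(8 - 1) ≡ 3/7 mod 19. 7⁻¹ ≡ 11 (mod 19), so λ ≡ 14.
  x = λ² - 1 - 8 = 196 - 9 ≡ 16; y = λ·(1 - 16) - 6 ≡ 12. → (16, 12)
4P: (16, 12) + (8, 9). λ = (9 - 12)/(8 - 16) ≡ 16/11 mod 19. 11⁻¹ ≡ 7 (mod 19), so λ ≡ 17.
  x = λ² - 16 - 8 = 289 - 24 ≡ 18; y = λ·(16 - 18) - 12 ≡ 11. → (18, 11)
5P: (18, 11) + (8, 9). λ = (9 - 11)/(8 - 18) ≡ 17/9 mod 19. 9⁻¹ ≡ 17 (mod 19) since 9·17 = 153 ≡ 1, so λ ≡ 4.
  x = λ² - 18 - 8 = 16 - 26 ≡ 9; y = λ·(18 - 9) - 11 ≡ 6. → (9, 6)
6P: (9, 6) + (8, 9). λ = (9 - 6)/(8 - 9) ≡ 3/18 mod 19. 18⁻¹ ≡ 18 (mod 19) since 18·18 = 324 ≡ 1, so λ ≡ 16.
  x = λ² - 9 - 8 = 256 - 17 ≡ 11; y = λ·(9 - 11) - 6 ≡ 0. → (11, 0)
7P: (11, 0) + (8, 9). λ = (9 - 0)/(8 - 11) ≡ 9/16 mod 19. 16⁻¹ ≡ 6 (mod 19) since 16·6 = 96 ≡ 1, so λ ≡ 16.
  x = λ² - 11 - 8 = 256 - 19 ≡ 9; y = λ·(11 - 9) - 0 ≡ 13. → (9, 13)
8P: (9, 13) + (8, 9). λ = (9 - 13)/(8 - 9) ≡ 15/18 mod 19. 18⁻¹ ≡ 18 (mod 19) since 18·18 = 324 ≡ 1, so λ ≡ 4.
  x = λ² - 9 - 8 = 16 - 17 ≡ 18; y = λ·(9 - 18) - 13 ≡ 8. → (18, 8)
9P: (18, 8) + (8, 9). λ = (9 - 8)/(8 - 18) ≡ 1/9 mod 19. 9⁻¹ ≡ 17 (mod 19), so λ ≡ 17.
  x = λ² - 18 - 8 = 289 - 26 ≡ 16; y = λ·(18 - 16) - 8 ≡ 7. → (16, 7)
10P: (16, 7) + (8, 9). λ = (9 - 7)/(8 - 16) ≡ 2/11 mod 19. 11⁻¹ ≡ 7 (mod 19), so λ ≡ 14.
  x = λ² - 16 - 8 = 196 - 24 ≡ 1; y = λ·(16 - 1) - 7 ≡ 13. → (1, 13)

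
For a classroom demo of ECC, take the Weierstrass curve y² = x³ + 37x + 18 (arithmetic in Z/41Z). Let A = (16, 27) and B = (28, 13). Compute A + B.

(16, 27) + (28, 13). λ = (13 - 27)/(28 - 16) ≡ 27/12 mod 41. 12⁻¹ ≡ 24 (mod 41), so λ ≡ 33.
  x = λ² - 16 - 28 = 1089 - 44 ≡ 20; y = λ·(16 - 20) - 27 ≡ 5. → (20, 5)

(20, 5)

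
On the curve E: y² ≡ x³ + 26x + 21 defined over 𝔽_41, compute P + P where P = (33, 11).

(0, 29)

tangent at (33, 11): λ = (3·33² + 26)/(2·11) ≡ 13/22. 22⁻¹ ≡ 28 (mod 41), so λ ≡ 13·28 ≡ 36.
  x = λ² - 33 - 33 = 1296 - 66 ≡ 0; y = λ·(33 - 0) - 11 ≡ 29. → (0, 29)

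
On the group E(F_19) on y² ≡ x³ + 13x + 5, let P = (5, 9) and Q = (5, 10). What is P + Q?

The two points share x = 5 and their y-coordinates satisfy 9 + 10 ≡ 0 (mod 19), so they are inverses. Their sum is O.

O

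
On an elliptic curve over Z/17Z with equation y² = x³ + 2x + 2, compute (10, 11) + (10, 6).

The two points share x = 10 and their y-coordinates satisfy 11 + 6 ≡ 0 (mod 17), so they are inverses. Their sum is 𝒪.

O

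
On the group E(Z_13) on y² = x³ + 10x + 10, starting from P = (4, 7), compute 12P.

Double-and-add on 12 = (1100)₂. Start with P = (4, 7) for the leading 1-bit.
double: tangent at (4, 7): λ = (3·4² + 10)/(2·7) ≡ 6/1. 1⁻¹ ≡ 1 (mod 13), so λ ≡ 6·1 ≡ 6.
  x = λ² - 4 - 4 = 36 - 8 ≡ 2; y = λ·(4 - 2) - 7 ≡ 5. → (2, 5)
add P: (2, 5) + (4, 7). λ = (7 - 5)/(4 - 2) ≡ 2/2 mod 13. 2⁻¹ ≡ 7 (mod 13) since 2·7 = 14 ≡ 1, so λ ≡ 1.
  x = λ² - 2 - 4 = 1 - 6 ≡ 8; y = λ·(2 - 8) - 5 ≡ 2. → (8, 2)
double: tangent at (8, 2): λ = (3·8² + 10)/(2·2) ≡ 7/4. 4⁻¹ ≡ 10 (mod 13), so λ ≡ 7·10 ≡ 5.
  x = λ² - 8 - 8 = 25 - 16 ≡ 9; y = λ·(8 - 9) - 2 ≡ 6. → (9, 6)
double: tangent at (9, 6): λ = (3·9² + 10)/(2·6) ≡ 6/12. 12⁻¹ ≡ 12 (mod 13) since 12·12 = 144 ≡ 1, so λ ≡ 6·12 ≡ 7.
  x = λ² - 9 - 9 = 49 - 18 ≡ 5; y = λ·(9 - 5) - 6 ≡ 9. → (5, 9)

(5, 9)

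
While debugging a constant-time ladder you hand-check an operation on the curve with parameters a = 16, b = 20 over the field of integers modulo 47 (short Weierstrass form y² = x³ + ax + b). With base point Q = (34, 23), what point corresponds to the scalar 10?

Repeated addition: build up to 10Q.
2Q: tangent at (34, 23): λ = (3·34² + 16)/(2·23) ≡ 6/46. 46⁻¹ ≡ 46 (mod 47), so λ ≡ 6·46 ≡ 41.
  x = λ² - 34 - 34 = 1681 - 68 ≡ 15; y = λ·(34 - 15) - 23 ≡ 4. → (15, 4)
3Q: (15, 4) + (34, 23). λ = (23 - 4)/(34 - 15) ≡ 19/19 mod 47. 19⁻¹ ≡ 5 (mod 47), so λ ≡ 1.
  x = λ² - 15 - 34 = 1 - 49 ≡ 46; y = λ·(15 - 46) - 4 ≡ 12. → (46, 12)
4Q: (46, 12) + (34, 23). λ = (23 - 12)/(34 - 46) ≡ 11/35 mod 47. 35⁻¹ ≡ 43 (mod 47), so λ ≡ 3.
  x = λ² - 46 - 34 = 9 - 80 ≡ 23; y = λ·(46 - 23) - 12 ≡ 10. → (23, 10)
5Q: (23, 10) + (34, 23). λ = (23 - 10)/(34 - 23) ≡ 13/11 mod 47. 11⁻¹ ≡ 30 (mod 47), so λ ≡ 14.
  x = λ² - 23 - 34 = 196 - 57 ≡ 45; y = λ·(23 - 45) - 10 ≡ 11. → (45, 11)
6Q: (45, 11) + (34, 23). λ = (23 - 11)/(34 - 45) ≡ 12/36 mod 47. 36⁻¹ ≡ 17 (mod 47), so λ ≡ 16.
  x = λ² - 45 - 34 = 256 - 79 ≡ 36; y = λ·(45 - 36) - 11 ≡ 39. → (36, 39)
7Q: (36, 39) + (34, 23). λ = (23 - 39)/(34 - 36) ≡ 31/45 mod 47. 45⁻¹ ≡ 23 (mod 47), so λ ≡ 8.
  x = λ² - 36 - 34 = 64 - 70 ≡ 41; y = λ·(36 - 41) - 39 ≡ 15. → (41, 15)
8Q: (41, 15) + (34, 23). λ = (23 - 15)/(34 - 41) ≡ 8/40 mod 47. 40⁻¹ ≡ 20 (mod 47), so λ ≡ 19.
  x = λ² - 41 - 34 = 361 - 75 ≡ 4; y = λ·(41 - 4) - 15 ≡ 30. → (4, 30)
9Q: (4, 30) + (34, 23). λ = (23 - 30)/(34 - 4) ≡ 40/30 mod 47. 30⁻¹ ≡ 11 (mod 47), so λ ≡ 17.
  x = λ² - 4 - 34 = 289 - 38 ≡ 16; y = λ·(4 - 16) - 30 ≡ 1. → (16, 1)
10Q: (16, 1) + (34, 23). λ = (23 - 1)/(34 - 16) ≡ 22/18 mod 47. 18⁻¹ ≡ 34 (mod 47) since 18·34 = 612 ≡ 1, so λ ≡ 43.
  x = λ² - 16 - 34 = 1849 - 50 ≡ 13; y = λ·(16 - 13) - 1 ≡ 34. → (13, 34)

(13, 34)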